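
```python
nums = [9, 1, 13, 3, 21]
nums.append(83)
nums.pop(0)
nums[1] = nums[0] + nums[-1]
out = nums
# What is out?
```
Trace:
  nums=[9, 1, 13, 3, 21]
  nums=[9, 1, 13, 3, 21, 83]
  nums=[1, 13, 3, 21, 83]
  nums=[1, 84, 3, 21, 83]
  nums=[1, 84, 3, 21, 83], out=[1, 84, 3, 21, 83]

Final answer: [1, 84, 3, 21, 83]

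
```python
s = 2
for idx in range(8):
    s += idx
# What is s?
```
Trace:
  s=2
  s=2, idx=0
  s=3, idx=1
  s=5, idx=2
  s=8, idx=3
  s=12, idx=4
  s=17, idx=5
  s=23, idx=6
  s=30, idx=7

Final answer: 30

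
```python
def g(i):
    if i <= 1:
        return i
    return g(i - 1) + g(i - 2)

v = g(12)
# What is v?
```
Call trace (a repeated sub-call is expanded the first time; later identical calls just restate its return value):
g(i=12)
  g(i=11)
    g(i=10)
      g(i=9)
        g(i=8)
          g(i=7)
            g(i=6)
              g(i=5)
                g(i=4)
                  g(i=3)
                    g(i=2)
                      g(i=1)
                      -> return 1
                      g(i=0)
                      -> return 0
                    -> return 1
                    g(i=1)
                    -> return 1
                  -> return 2
                  g(i=2) -> return 1  (same call as traced above)
                -> return 3
                g(i=3) -> return 2  (same call as traced above)
              -> return 5
              g(i=4) -> return 3  (same call as traced above)
            -> return 8
            g(i=5) -> return 5  (same call as traced above)
          -> return 13
          g(i=6) -> return 8  (same call as traced above)
        -> return 21
        g(i=7) -> return 13  (same call as traced above)
      -> return 34
      g(i=8) -> return 21  (same call as traced above)
    -> return 55
    g(i=9) -> return 34  (same call as traced above)
  -> return 89
  g(i=10) -> return 55  (same call as traced above)
-> return 144

Final answer: 144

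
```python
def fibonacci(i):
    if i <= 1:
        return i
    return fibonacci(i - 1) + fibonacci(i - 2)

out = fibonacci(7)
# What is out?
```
Call trace (a repeated sub-call is expanded the first time; later identical calls just restate its return value):
fibonacci(i=7)
  fibonacci(i=6)
    fibonacci(i=5)
      fibonacci(i=4)
        fibonacci(i=3)
          fibonacci(i=2)
            fibonacci(i=1)
            -> return 1
            fibonacci(i=0)
            -> return 0
          -> return 1
          fibonacci(i=1)
          -> return 1
        -> return 2
        fibonacci(i=2) -> return 1  (same call as traced above)
      -> return 3
      fibonacci(i=3) -> return 2  (same call as traced above)
    -> return 5
    fibonacci(i=4) -> return 3  (same call as traced above)
  -> return 8
  fibonacci(i=5) -> return 5  (same call as traced above)
-> return 13

Final answer: 13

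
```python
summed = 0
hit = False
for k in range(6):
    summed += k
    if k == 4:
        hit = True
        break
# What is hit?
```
Trace:
  summed=0
  summed=0, hit=False
  summed=0, hit=False, k=0
  summed=1, hit=False, k=1
  summed=3, hit=False, k=2
  summed=6, hit=False, k=3
  summed=10, hit=True, k=4

Final answer: True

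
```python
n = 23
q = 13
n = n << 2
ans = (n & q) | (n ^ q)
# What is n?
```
Trace:
  n=23
  n=23, q=13
  n=92, q=13
  n=92, q=13, ans=93

Final answer: 92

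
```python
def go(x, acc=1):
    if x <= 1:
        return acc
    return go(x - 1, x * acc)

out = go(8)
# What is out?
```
Call trace:
go(x=8, acc=1)
  go(x=7, acc=8)
    go(x=6, acc=56)
      go(x=5, acc=336)
        go(x=4, acc=1680)
          go(x=3, acc=6720)
            go(x=2, acc=20160)
              go(x=1, acc=40320)
              -> return 40320
            -> return 40320
          -> return 40320
        -> return 40320
      -> return 40320
    -> return 40320
  -> return 40320
-> return 40320

Final answer: 40320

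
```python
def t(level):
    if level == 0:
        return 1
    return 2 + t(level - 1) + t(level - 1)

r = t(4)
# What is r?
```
Call trace (a repeated sub-call is expanded the first time; later identical calls just restate its return value):
t(level=4)
  t(level=3)
    t(level=2)
      t(level=1)
        t(level=0)
        -> return 1
        t(level=0)
        -> return 1
      -> return 4
      t(level=1) -> return 4  (same call as traced above)
    -> return 10
    t(level=2) -> return 10  (same call as traced above)
  -> return 22
  t(level=3) -> return 22  (same call as traced above)
-> return 46

Final answer: 46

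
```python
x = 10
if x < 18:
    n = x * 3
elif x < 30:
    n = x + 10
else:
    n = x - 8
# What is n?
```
Trace:
  x=10
  x=10, n=30

Final answer: 30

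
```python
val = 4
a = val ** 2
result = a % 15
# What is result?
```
Trace:
  val=4
  val=4, a=16
  val=4, a=16, result=1

Final answer: 1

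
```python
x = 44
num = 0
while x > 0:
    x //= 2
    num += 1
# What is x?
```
Trace:
  x=44
  x=44, num=0
  x=22, num=1
  x=11, num=2
  x=5, num=3
  x=2, num=4
  x=1, num=5
  x=0, num=6

Final answer: 0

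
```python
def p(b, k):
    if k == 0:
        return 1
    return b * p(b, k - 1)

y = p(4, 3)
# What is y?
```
Call trace:
p(b=4, k=3)
  p(b=4, k=2)
    p(b=4, k=1)
      p(b=4, k=0)
      -> return 1
    -> return 4
  -> return 16
-> return 64

Final answer: 64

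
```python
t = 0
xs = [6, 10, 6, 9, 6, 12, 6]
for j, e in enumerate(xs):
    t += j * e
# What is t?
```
Trace:
  t=0
  t=0, j=0, e=6
  t=10, j=1, e=10
  t=22, j=2, e=6
  t=49, j=3, e=9
  t=73, j=4, e=6
  t=133, j=5, e=12
  t=169, j=6, e=6

Final answer: 169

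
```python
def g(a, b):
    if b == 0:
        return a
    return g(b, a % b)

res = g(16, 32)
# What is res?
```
Call trace:
g(a=16, b=32)
  g(a=32, b=16)
    g(a=16, b=0)
    -> return 16
  -> return 16
-> return 16

Final answer: 16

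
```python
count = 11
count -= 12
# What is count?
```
Trace:
  count=11
  count=-1

Final answer: -1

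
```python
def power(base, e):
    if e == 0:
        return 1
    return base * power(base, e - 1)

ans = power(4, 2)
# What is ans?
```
Call trace:
power(base=4, e=2)
  power(base=4, e=1)
    power(base=4, e=0)
    -> return 1
  -> return 4
-> return 16

Final answer: 16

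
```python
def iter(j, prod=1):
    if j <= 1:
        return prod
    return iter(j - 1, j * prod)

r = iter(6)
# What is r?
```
Call trace:
iter(j=6, prod=1)
  iter(j=5, prod=6)
    iter(j=4, prod=30)
      iter(j=3, prod=120)
        iter(j=2, prod=360)
          iter(j=1, prod=720)
          -> return 720
        -> return 720
      -> return 720
    -> return 720
  -> return 720
-> return 720

Final answer: 720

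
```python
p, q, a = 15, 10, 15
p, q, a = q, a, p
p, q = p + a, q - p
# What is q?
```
Trace:
  p=15, q=10, a=15
  p=10, q=15, a=15
  p=25, q=5, a=15

Final answer: 5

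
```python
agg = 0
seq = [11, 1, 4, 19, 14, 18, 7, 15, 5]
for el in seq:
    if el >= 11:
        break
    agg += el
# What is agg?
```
Trace:
  agg=0
  agg=0, el=11

Final answer: 0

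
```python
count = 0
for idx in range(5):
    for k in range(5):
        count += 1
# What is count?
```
Trace:
  count=0
  count=1, idx=0, k=0
  count=2, idx=0, k=1
  count=3, idx=0, k=2
  count=4, idx=0, k=3
  count=5, idx=0, k=4
  count=6, idx=1, k=0
  count=7, idx=1, k=1
  count=8, idx=1, k=2
  count=9, idx=1, k=3
  count=10, idx=1, k=4
  count=11, idx=2, k=0
  count=12, idx=2, k=1
  count=13, idx=2, k=2
  count=14, idx=2, k=3
  count=15, idx=2, k=4
  count=16, idx=3, k=0
  count=17, idx=3, k=1
  count=18, idx=3, k=2
  count=19, idx=3, k=3
  count=20, idx=3, k=4
  count=21, idx=4, k=0
  count=22, idx=4, k=1
  count=23, idx=4, k=2
  count=24, idx=4, k=3
  count=25, idx=4, k=4

Final answer: 25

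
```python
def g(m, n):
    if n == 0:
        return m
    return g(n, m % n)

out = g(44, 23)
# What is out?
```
Call trace:
g(m=44, n=23)
  g(m=23, n=21)
    g(m=21, n=2)
      g(m=2, n=1)
        g(m=1, n=0)
        -> return 1
      -> return 1
    -> return 1
  -> return 1
-> return 1

Final answer: 1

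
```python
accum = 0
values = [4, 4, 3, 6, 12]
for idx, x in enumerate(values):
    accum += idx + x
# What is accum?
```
Trace:
  accum=0
  accum=4, idx=0, x=4
  accum=9, idx=1, x=4
  accum=14, idx=2, x=3
  accum=23, idx=3, x=6
  accum=39, idx=4, x=12

Final answer: 39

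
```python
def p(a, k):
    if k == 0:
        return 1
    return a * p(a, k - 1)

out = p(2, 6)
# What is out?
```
Call trace:
p(a=2, k=6)
  p(a=2, k=5)
    p(a=2, k=4)
      p(a=2, k=3)
        p(a=2, k=2)
          p(a=2, k=1)
            p(a=2, k=0)
            -> return 1
          -> return 2
        -> return 4
      -> return 8
    -> return 16
  -> return 32
-> return 64

Final answer: 64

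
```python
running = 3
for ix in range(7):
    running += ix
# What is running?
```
Trace:
  running=3
  running=3, ix=0
  running=4, ix=1
  running=6, ix=2
  running=9, ix=3
  running=13, ix=4
  running=18, ix=5
  running=24, ix=6

Final answer: 24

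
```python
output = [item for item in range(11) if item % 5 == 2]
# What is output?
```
Trace:
  item=0
  item=1
  item=2
  item=3
  item=4
  item=5
  item=6
  item=7
  item=8
  item=9
  item=10
  output=[2, 7]

Final answer: [2, 7]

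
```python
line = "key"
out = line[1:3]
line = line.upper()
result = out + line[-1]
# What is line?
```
Trace:
  line='key'
  line='key', out='ey'
  line='KEY', out='ey'
  line='KEY', out='ey', result='eyY'

Final answer: 'KEY'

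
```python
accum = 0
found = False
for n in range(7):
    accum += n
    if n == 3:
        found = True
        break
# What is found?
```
Trace:
  accum=0
  accum=0, found=False
  accum=0, found=False, n=0
  accum=1, found=False, n=1
  accum=3, found=False, n=2
  accum=6, found=True, n=3

Final answer: True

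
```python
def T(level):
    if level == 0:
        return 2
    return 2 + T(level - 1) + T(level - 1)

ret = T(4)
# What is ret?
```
Call trace (a repeated sub-call is expanded the first time; later identical calls just restate its return value):
T(level=4)
  T(level=3)
    T(level=2)
      T(level=1)
        T(level=0)
        -> return 2
        T(level=0)
        -> return 2
      -> return 6
      T(level=1) -> return 6  (same call as traced above)
    -> return 14
    T(level=2) -> return 14  (same call as traced above)
  -> return 30
  T(level=3) -> return 30  (same call as traced above)
-> return 62

Final answer: 62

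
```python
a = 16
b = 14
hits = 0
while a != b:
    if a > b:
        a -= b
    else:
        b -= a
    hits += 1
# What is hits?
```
Trace:
  a=16
  a=16, b=14
  a=16, b=14, hits=0
  a=2, b=14, hits=1
  a=2, b=12, hits=2
  a=2, b=10, hits=3
  a=2, b=8, hits=4
  a=2, b=6, hits=5
  a=2, b=4, hits=6
  a=2, b=2, hits=7

Final answer: 7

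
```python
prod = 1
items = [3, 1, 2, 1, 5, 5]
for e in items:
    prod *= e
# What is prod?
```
Trace:
  prod=1
  prod=3, e=3
  prod=3, e=1
  prod=6, e=2
  prod=6, e=1
  prod=30, e=5
  prod=150, e=5

Final answer: 150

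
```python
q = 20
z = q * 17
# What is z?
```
Trace:
  q=20
  q=20, z=340

Final answer: 340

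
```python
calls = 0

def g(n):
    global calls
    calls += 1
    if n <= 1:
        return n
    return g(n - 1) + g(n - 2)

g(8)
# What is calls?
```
Call trace (a repeated sub-call is expanded the first time; later identical calls just restate its return value):
g(n=8)
  g(n=7)
    g(n=6)
      g(n=5)
        g(n=4)
          g(n=3)
            g(n=2)
              g(n=1)
              -> return 1
              g(n=0)
              -> return 0
            -> return 1
            g(n=1)
            -> return 1
          -> return 2
          g(n=2) -> return 1  (same call as traced above)
        -> return 3
        g(n=3) -> return 2  (same call as traced above)
      -> return 5
      g(n=4) -> return 3  (same call as traced above)
    -> return 8
    g(n=5) -> return 5  (same call as traced above)
  -> return 13
  g(n=6) -> return 8  (same call as traced above)
-> return 21

calls is incremented once per call, so count the calls in each subtree. Let C(n) = number of calls made by g(n).
C(0) = C(1) = 1 (base case, no recursion); C(n) = 1 + C(n - 1) + C(n - 2) otherwise.
C(2) = 1 + C(1) + C(0) = 1 + 1 + 1 = 3
C(3) = 1 + C(2) + C(1) = 1 + 3 + 1 = 5
C(4) = 1 + C(3) + C(2) = 1 + 5 + 3 = 9
C(5) = 1 + C(4) + C(3) = 1 + 9 + 5 = 15
C(6) = 1 + C(5) + C(4) = 1 + 15 + 9 = 25
C(7) = 1 + C(6) + C(5) = 1 + 25 + 15 = 41
C(8) = 1 + C(7) + C(6) = 1 + 41 + 25 = 67
calls = C(8) = 67

Final answer: 67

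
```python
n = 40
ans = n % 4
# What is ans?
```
Trace:
  n=40
  n=40, ans=0

Final answer: 0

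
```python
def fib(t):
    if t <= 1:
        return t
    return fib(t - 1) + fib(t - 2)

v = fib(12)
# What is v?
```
Call trace (a repeated sub-call is expanded the first time; later identical calls just restate its return value):
fib(t=12)
  fib(t=11)
    fib(t=10)
      fib(t=9)
        fib(t=8)
          fib(t=7)
            fib(t=6)
              fib(t=5)
                fib(t=4)
                  fib(t=3)
                    fib(t=2)
                      fib(t=1)
                      -> return 1
                      fib(t=0)
                      -> return 0
                    -> return 1
                    fib(t=1)
                    -> return 1
                  -> return 2
                  fib(t=2) -> return 1  (same call as traced above)
                -> return 3
                fib(t=3) -> return 2  (same call as traced above)
              -> return 5
              fib(t=4) -> return 3  (same call as traced above)
            -> return 8
            fib(t=5) -> return 5  (same call as traced above)
          -> return 13
          fib(t=6) -> return 8  (same call as traced above)
        -> return 21
        fib(t=7) -> return 13  (same call as traced above)
      -> return 34
      fib(t=8) -> return 21  (same call as traced above)
    -> return 55
    fib(t=9) -> return 34  (same call as traced above)
  -> return 89
  fib(t=10) -> return 55  (same call as traced above)
-> return 144

Final answer: 144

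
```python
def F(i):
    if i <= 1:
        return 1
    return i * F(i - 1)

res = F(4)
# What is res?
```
Call trace:
F(i=4)
  F(i=3)
    F(i=2)
      F(i=1)
      -> return 1
    -> return 2
  -> return 6
-> return 24

Final answer: 24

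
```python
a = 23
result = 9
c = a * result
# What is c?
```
Trace:
  a=23
  a=23, result=9
  a=23, result=9, c=207

Final answer: 207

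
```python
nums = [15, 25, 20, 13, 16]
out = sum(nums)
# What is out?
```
Trace:
  nums=[15, 25, 20, 13, 16]
  nums=[15, 25, 20, 13, 16], out=89

Final answer: 89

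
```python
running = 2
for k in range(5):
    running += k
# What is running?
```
Trace:
  running=2
  running=2, k=0
  running=3, k=1
  running=5, k=2
  running=8, k=3
  running=12, k=4

Final answer: 12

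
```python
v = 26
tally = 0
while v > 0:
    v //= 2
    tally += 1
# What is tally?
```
Trace:
  v=26
  v=26, tally=0
  v=13, tally=1
  v=6, tally=2
  v=3, tally=3
  v=1, tally=4
  v=0, tally=5

Final answer: 5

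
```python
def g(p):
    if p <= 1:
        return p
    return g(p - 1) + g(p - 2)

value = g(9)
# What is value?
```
Call trace (a repeated sub-call is expanded the first time; later identical calls just restate its return value):
g(p=9)
  g(p=8)
    g(p=7)
      g(p=6)
        g(p=5)
          g(p=4)
            g(p=3)
              g(p=2)
                g(p=1)
                -> return 1
                g(p=0)
                -> return 0
              -> return 1
              g(p=1)
              -> return 1
            -> return 2
            g(p=2) -> return 1  (same call as traced above)
          -> return 3
          g(p=3) -> return 2  (same call as traced above)
        -> return 5
        g(p=4) -> return 3  (same call as traced above)
      -> return 8
      g(p=5) -> return 5  (same call as traced above)
    -> return 13
    g(p=6) -> return 8  (same call as traced above)
  -> return 21
  g(p=7) -> return 13  (same call as traced above)
-> return 34

Final answer: 34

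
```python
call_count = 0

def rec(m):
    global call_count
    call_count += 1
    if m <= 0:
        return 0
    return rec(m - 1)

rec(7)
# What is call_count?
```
Call trace:
rec(m=7)
  rec(m=6)
    rec(m=5)
      rec(m=4)
        rec(m=3)
          rec(m=2)
            rec(m=1)
              rec(m=0)
              -> return 0
            -> return 0
          -> return 0
        -> return 0
      -> return 0
    -> return 0
  -> return 0
-> return 0

call_count is incremented once per call. rec is entered once for each m = 7, 6, 5, 4, 3, 2, 1, 0 (the m <= 0 call returns without recursing), i.e. 7 + 1 calls.
call_count = 8

Final answer: 8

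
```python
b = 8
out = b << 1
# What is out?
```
Trace:
  b=8
  b=8, out=16

Final answer: 16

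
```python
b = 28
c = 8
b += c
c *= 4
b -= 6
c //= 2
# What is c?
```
Trace:
  b=28
  b=28, c=8
  b=36, c=8
  b=36, c=32
  b=30, c=32
  b=30, c=16

Final answer: 16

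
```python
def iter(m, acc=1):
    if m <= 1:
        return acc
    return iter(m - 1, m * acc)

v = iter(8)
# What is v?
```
Call trace:
iter(m=8, acc=1)
  iter(m=7, acc=8)
    iter(m=6, acc=56)
      iter(m=5, acc=336)
        iter(m=4, acc=1680)
          iter(m=3, acc=6720)
            iter(m=2, acc=20160)
              iter(m=1, acc=40320)
              -> return 40320
            -> return 40320
          -> return 40320
        -> return 40320
      -> return 40320
    -> return 40320
  -> return 40320
-> return 40320

Final answer: 40320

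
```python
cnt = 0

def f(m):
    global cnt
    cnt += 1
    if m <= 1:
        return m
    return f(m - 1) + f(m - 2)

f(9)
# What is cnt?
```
Call trace (a repeated sub-call is expanded the first time; later identical calls just restate its return value):
f(m=9)
  f(m=8)
    f(m=7)
      f(m=6)
        f(m=5)
          f(m=4)
            f(m=3)
              f(m=2)
                f(m=1)
                -> return 1
                f(m=0)
                -> return 0
              -> return 1
              f(m=1)
              -> return 1
            -> return 2
            f(m=2) -> return 1  (same call as traced above)
          -> return 3
          f(m=3) -> return 2  (same call as traced above)
        -> return 5
        f(m=4) -> return 3  (same call as traced above)
      -> return 8
      f(m=5) -> return 5  (same call as traced above)
    -> return 13
    f(m=6) -> return 8  (same call as traced above)
  -> return 21
  f(m=7) -> return 13  (same call as traced above)
-> return 34

cnt is incremented once per call, so count the calls in each subtree. Let C(m) = number of calls made by f(m).
C(0) = C(1) = 1 (base case, no recursion); C(m) = 1 + C(m - 1) + C(m - 2) otherwise.
C(2) = 1 + C(1) + C(0) = 1 + 1 + 1 = 3
C(3) = 1 + C(2) + C(1) = 1 + 3 + 1 = 5
C(4) = 1 + C(3) + C(2) = 1 + 5 + 3 = 9
C(5) = 1 + C(4) + C(3) = 1 + 9 + 5 = 15
C(6) = 1 + C(5) + C(4) = 1 + 15 + 9 = 25
C(7) = 1 + C(6) + C(5) = 1 + 25 + 15 = 41
C(8) = 1 + C(7) + C(6) = 1 + 41 + 25 = 67
C(9) = 1 + C(8) + C(7) = 1 + 67 + 41 = 109
cnt = C(9) = 109

Final answer: 109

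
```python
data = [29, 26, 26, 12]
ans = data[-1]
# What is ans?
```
Trace:
  data=[29, 26, 26, 12]
  data=[29, 26, 26, 12], ans=12

Final answer: 12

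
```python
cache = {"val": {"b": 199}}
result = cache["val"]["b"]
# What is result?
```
Trace:
  cache={'val': {'b': 199}}
  cache={'val': {'b': 199}}, result=199

Final answer: 199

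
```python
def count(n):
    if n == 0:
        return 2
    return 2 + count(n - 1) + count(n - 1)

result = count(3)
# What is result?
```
Call trace (a repeated sub-call is expanded the first time; later identical calls just restate its return value):
count(n=3)
  count(n=2)
    count(n=1)
      count(n=0)
      -> return 2
      count(n=0)
      -> return 2
    -> return 6
    count(n=1) -> return 6  (same call as traced above)
  -> return 14
  count(n=2) -> return 14  (same call as traced above)
-> return 30

Final answer: 30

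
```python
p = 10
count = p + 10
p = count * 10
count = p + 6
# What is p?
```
Trace:
  p=10
  p=10, count=20
  p=200, count=20
  p=200, count=206

Final answer: 200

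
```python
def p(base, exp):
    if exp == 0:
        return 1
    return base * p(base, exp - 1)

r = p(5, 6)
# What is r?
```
Call trace:
p(base=5, exp=6)
  p(base=5, exp=5)
    p(base=5, exp=4)
      p(base=5, exp=3)
        p(base=5, exp=2)
          p(base=5, exp=1)
            p(base=5, exp=0)
            -> return 1
          -> return 5
        -> return 25
      -> return 125
    -> return 625
  -> return 3125
-> return 15625

Final answer: 15625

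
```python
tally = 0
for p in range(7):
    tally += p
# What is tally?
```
Trace:
  tally=0
  tally=0, p=0
  tally=1, p=1
  tally=3, p=2
  tally=6, p=3
  tally=10, p=4
  tally=15, p=5
  tally=21, p=6

Final answer: 21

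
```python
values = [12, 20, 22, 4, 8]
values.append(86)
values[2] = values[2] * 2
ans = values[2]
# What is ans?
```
Trace:
  values=[12, 20, 22, 4, 8]
  values=[12, 20, 22, 4, 8, 86]
  values=[12, 20, 44, 4, 8, 86]
  values=[12, 20, 44, 4, 8, 86], ans=44

Final answer: 44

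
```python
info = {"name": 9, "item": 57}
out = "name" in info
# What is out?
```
Trace:
  info={'name': 9, 'item': 57}
  info={'name': 9, 'item': 57}, out=True

Final answer: True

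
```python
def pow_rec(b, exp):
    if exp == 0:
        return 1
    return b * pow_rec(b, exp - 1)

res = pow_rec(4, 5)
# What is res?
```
Call trace:
pow_rec(b=4, exp=5)
  pow_rec(b=4, exp=4)
    pow_rec(b=4, exp=3)
      pow_rec(b=4, exp=2)
        pow_rec(b=4, exp=1)
          pow_rec(b=4, exp=0)
          -> return 1
        -> return 4
      -> return 16
    -> return 64
  -> return 256
-> return 1024

Final answer: 1024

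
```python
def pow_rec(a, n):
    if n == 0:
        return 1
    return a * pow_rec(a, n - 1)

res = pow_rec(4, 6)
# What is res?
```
Call trace:
pow_rec(a=4, n=6)
  pow_rec(a=4, n=5)
    pow_rec(a=4, n=4)
      pow_rec(a=4, n=3)
        pow_rec(a=4, n=2)
          pow_rec(a=4, n=1)
            pow_rec(a=4, n=0)
            -> return 1
          -> return 4
        -> return 16
      -> return 64
    -> return 256
  -> return 1024
-> return 4096

Final answer: 4096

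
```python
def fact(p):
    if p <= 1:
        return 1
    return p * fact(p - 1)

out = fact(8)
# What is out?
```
Call trace:
fact(p=8)
  fact(p=7)
    fact(p=6)
      fact(p=5)
        fact(p=4)
          fact(p=3)
            fact(p=2)
              fact(p=1)
              -> return 1
            -> return 2
          -> return 6
        -> return 24
      -> return 120
    -> return 720
  -> return 5040
-> return 40320

Final answer: 40320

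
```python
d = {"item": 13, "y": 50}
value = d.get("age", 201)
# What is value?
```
Trace:
  d={'item': 13, 'y': 50}
  d={'item': 13, 'y': 50}, value=201

Final answer: 201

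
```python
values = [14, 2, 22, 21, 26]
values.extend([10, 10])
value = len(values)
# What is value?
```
Trace:
  values=[14, 2, 22, 21, 26]
  values=[14, 2, 22, 21, 26, 10, 10]
  values=[14, 2, 22, 21, 26, 10, 10], value=7

Final answer: 7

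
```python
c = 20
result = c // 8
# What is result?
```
Trace:
  c=20
  c=20, result=2

Final answer: 2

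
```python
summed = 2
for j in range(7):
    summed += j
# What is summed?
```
Trace:
  summed=2
  summed=2, j=0
  summed=3, j=1
  summed=5, j=2
  summed=8, j=3
  summed=12, j=4
  summed=17, j=5
  summed=23, j=6

Final answer: 23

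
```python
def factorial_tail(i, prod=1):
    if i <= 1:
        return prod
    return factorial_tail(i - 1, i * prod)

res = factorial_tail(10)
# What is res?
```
Call trace:
factorial_tail(i=10, prod=1)
  factorial_tail(i=9, prod=10)
    factorial_tail(i=8, prod=90)
      factorial_tail(i=7, prod=720)
        factorial_tail(i=6, prod=5040)
          factorial_tail(i=5, prod=30240)
            factorial_tail(i=4, prod=151200)
              factorial_tail(i=3, prod=604800)
                factorial_tail(i=2, prod=1814400)
                  factorial_tail(i=1, prod=3628800)
                  -> return 3628800
                -> return 3628800
              -> return 3628800
            -> return 3628800
          -> return 3628800
        -> return 3628800
      -> return 3628800
    -> return 3628800
  -> return 3628800
-> return 3628800

Final answer: 3628800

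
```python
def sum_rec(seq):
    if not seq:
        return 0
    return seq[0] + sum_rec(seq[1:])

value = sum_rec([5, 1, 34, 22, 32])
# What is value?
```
Call trace:
sum_rec(seq=[5, 1, 34, 22, 32])
  sum_rec(seq=[1, 34, 22, 32])
    sum_rec(seq=[34, 22, 32])
      sum_rec(seq=[22, 32])
        sum_rec(seq=[32])
          sum_rec(seq=[])
          -> return 0
        -> return 32
      -> return 54
    -> return 88
  -> return 89
-> return 94

Final answer: 94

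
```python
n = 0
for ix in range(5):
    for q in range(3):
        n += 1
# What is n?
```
Trace:
  n=0
  n=1, ix=0, q=0
  n=2, ix=0, q=1
  n=3, ix=0, q=2
  n=4, ix=1, q=0
  n=5, ix=1, q=1
  n=6, ix=1, q=2
  n=7, ix=2, q=0
  n=8, ix=2, q=1
  n=9, ix=2, q=2
  n=10, ix=3, q=0
  n=11, ix=3, q=1
  n=12, ix=3, q=2
  n=13, ix=4, q=0
  n=14, ix=4, q=1
  n=15, ix=4, q=2

Final answer: 15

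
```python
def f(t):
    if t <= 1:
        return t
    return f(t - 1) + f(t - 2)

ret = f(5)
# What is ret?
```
Call trace (a repeated sub-call is expanded the first time; later identical calls just restate its return value):
f(t=5)
  f(t=4)
    f(t=3)
      f(t=2)
        f(t=1)
        -> return 1
        f(t=0)
        -> return 0
      -> return 1
      f(t=1)
      -> return 1
    -> return 2
    f(t=2) -> return 1  (same call as traced above)
  -> return 3
  f(t=3) -> return 2  (same call as traced above)
-> return 5

Final answer: 5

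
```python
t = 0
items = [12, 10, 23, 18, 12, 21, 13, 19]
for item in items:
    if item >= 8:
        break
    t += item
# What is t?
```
Trace:
  t=0
  t=0, item=12

Final answer: 0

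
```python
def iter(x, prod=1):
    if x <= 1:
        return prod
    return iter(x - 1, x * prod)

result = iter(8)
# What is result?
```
Call trace:
iter(x=8, prod=1)
  iter(x=7, prod=8)
    iter(x=6, prod=56)
      iter(x=5, prod=336)
        iter(x=4, prod=1680)
          iter(x=3, prod=6720)
            iter(x=2, prod=20160)
              iter(x=1, prod=40320)
              -> return 40320
            -> return 40320
          -> return 40320
        -> return 40320
      -> return 40320
    -> return 40320
  -> return 40320
-> return 40320

Final answer: 40320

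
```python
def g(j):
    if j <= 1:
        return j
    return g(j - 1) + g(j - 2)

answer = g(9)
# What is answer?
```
Call trace (a repeated sub-call is expanded the first time; later identical calls just restate its return value):
g(j=9)
  g(j=8)
    g(j=7)
      g(j=6)
        g(j=5)
          g(j=4)
            g(j=3)
              g(j=2)
                g(j=1)
                -> return 1
                g(j=0)
                -> return 0
              -> return 1
              g(j=1)
              -> return 1
            -> return 2
            g(j=2) -> return 1  (same call as traced above)
          -> return 3
          g(j=3) -> return 2  (same call as traced above)
        -> return 5
        g(j=4) -> return 3  (same call as traced above)
      -> return 8
      g(j=5) -> return 5  (same call as traced above)
    -> return 13
    g(j=6) -> return 8  (same call as traced above)
  -> return 21
  g(j=7) -> return 13  (same call as traced above)
-> return 34

Final answer: 34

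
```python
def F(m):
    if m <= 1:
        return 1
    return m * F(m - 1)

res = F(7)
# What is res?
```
Call trace:
F(m=7)
  F(m=6)
    F(m=5)
      F(m=4)
        F(m=3)
          F(m=2)
            F(m=1)
            -> return 1
          -> return 2
        -> return 6
      -> return 24
    -> return 120
  -> return 720
-> return 5040

Final answer: 5040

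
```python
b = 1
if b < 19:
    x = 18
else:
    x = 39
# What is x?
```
Trace:
  b=1
  b=1, x=18

Final answer: 18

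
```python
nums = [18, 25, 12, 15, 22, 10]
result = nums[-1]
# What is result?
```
Trace:
  nums=[18, 25, 12, 15, 22, 10]
  nums=[18, 25, 12, 15, 22, 10], result=10

Final answer: 10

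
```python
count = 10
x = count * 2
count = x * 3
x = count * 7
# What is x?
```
Trace:
  count=10
  count=10, x=20
  count=60, x=20
  count=60, x=420

Final answer: 420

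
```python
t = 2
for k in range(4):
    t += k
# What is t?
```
Trace:
  t=2
  t=2, k=0
  t=3, k=1
  t=5, k=2
  t=8, k=3

Final answer: 8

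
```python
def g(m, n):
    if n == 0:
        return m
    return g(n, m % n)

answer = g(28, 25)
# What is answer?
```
Call trace:
g(m=28, n=25)
  g(m=25, n=3)
    g(m=3, n=1)
      g(m=1, n=0)
      -> return 1
    -> return 1
  -> return 1
-> return 1

Final answer: 1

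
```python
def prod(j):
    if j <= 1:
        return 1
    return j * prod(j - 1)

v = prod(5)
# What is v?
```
Call trace:
prod(j=5)
  prod(j=4)
    prod(j=3)
      prod(j=2)
        prod(j=1)
        -> return 1
      -> return 2
    -> return 6
  -> return 24
-> return 120

Final answer: 120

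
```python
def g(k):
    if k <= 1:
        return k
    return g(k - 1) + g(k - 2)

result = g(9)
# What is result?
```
Call trace (a repeated sub-call is expanded the first time; later identical calls just restate its return value):
g(k=9)
  g(k=8)
    g(k=7)
      g(k=6)
        g(k=5)
          g(k=4)
            g(k=3)
              g(k=2)
                g(k=1)
                -> return 1
                g(k=0)
                -> return 0
              -> return 1
              g(k=1)
              -> return 1
            -> return 2
            g(k=2) -> return 1  (same call as traced above)
          -> return 3
          g(k=3) -> return 2  (same call as traced above)
        -> return 5
        g(k=4) -> return 3  (same call as traced above)
      -> return 8
      g(k=5) -> return 5  (same call as traced above)
    -> return 13
    g(k=6) -> return 8  (same call as traced above)
  -> return 21
  g(k=7) -> return 13  (same call as traced above)
-> return 34

Final answer: 34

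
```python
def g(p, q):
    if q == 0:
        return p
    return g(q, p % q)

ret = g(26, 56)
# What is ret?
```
Call trace:
g(p=26, q=56)
  g(p=56, q=26)
    g(p=26, q=4)
      g(p=4, q=2)
        g(p=2, q=0)
        -> return 2
      -> return 2
    -> return 2
  -> return 2
-> return 2

Final answer: 2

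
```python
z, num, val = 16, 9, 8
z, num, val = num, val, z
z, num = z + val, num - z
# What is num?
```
Trace:
  z=16, num=9, val=8
  z=9, num=8, val=16
  z=25, num=-1, val=16

Final answer: -1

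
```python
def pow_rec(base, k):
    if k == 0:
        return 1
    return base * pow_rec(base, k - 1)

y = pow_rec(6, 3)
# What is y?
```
Call trace:
pow_rec(base=6, k=3)
  pow_rec(base=6, k=2)
    pow_rec(base=6, k=1)
      pow_rec(base=6, k=0)
      -> return 1
    -> return 6
  -> return 36
-> return 216

Final answer: 216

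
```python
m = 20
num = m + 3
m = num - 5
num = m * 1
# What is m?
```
Trace:
  m=20
  m=20, num=23
  m=18, num=23
  m=18, num=18

Final answer: 18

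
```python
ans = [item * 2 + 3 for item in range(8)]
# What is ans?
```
Trace:
  item=0
  item=1
  item=2
  item=3
  item=4
  item=5
  item=6
  item=7
  ans=[3, 5, 7, 9, 11, 13, 15, 17]

Final answer: [3, 5, 7, 9, 11, 13, 15, 17]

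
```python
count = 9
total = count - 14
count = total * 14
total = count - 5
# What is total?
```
Trace:
  count=9
  count=9, total=-5
  count=-70, total=-5
  count=-70, total=-75

Final answer: -75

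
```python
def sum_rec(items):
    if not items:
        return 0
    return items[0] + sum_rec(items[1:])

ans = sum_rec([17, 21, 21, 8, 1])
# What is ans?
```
Call trace:
sum_rec(items=[17, 21, 21, 8, 1])
  sum_rec(items=[21, 21, 8, 1])
    sum_rec(items=[21, 8, 1])
      sum_rec(items=[8, 1])
        sum_rec(items=[1])
          sum_rec(items=[])
          -> return 0
        -> return 1
      -> return 9
    -> return 30
  -> return 51
-> return 68

Final answer: 68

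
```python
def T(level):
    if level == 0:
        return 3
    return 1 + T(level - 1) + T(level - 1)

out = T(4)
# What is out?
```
Call trace (a repeated sub-call is expanded the first time; later identical calls just restate its return value):
T(level=4)
  T(level=3)
    T(level=2)
      T(level=1)
        T(level=0)
        -> return 3
        T(level=0)
        -> return 3
      -> return 7
      T(level=1) -> return 7  (same call as traced above)
    -> return 15
    T(level=2) -> return 15  (same call as traced above)
  -> return 31
  T(level=3) -> return 31  (same call as traced above)
-> return 63

Final answer: 63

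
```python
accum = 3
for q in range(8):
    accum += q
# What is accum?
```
Trace:
  accum=3
  accum=3, q=0
  accum=4, q=1
  accum=6, q=2
  accum=9, q=3
  accum=13, q=4
  accum=18, q=5
  accum=24, q=6
  accum=31, q=7

Final answer: 31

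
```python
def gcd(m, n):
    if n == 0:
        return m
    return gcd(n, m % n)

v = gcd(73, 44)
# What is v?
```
Call trace:
gcd(m=73, n=44)
  gcd(m=44, n=29)
    gcd(m=29, n=15)
      gcd(m=15, n=14)
        gcd(m=14, n=1)
          gcd(m=1, n=0)
          -> return 1
        -> return 1
      -> return 1
    -> return 1
  -> return 1
-> return 1

Final answer: 1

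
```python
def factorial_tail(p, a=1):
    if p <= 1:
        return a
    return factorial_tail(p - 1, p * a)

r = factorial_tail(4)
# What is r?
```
Call trace:
factorial_tail(p=4, a=1)
  factorial_tail(p=3, a=4)
    factorial_tail(p=2, a=12)
      factorial_tail(p=1, a=24)
      -> return 24
    -> return 24
  -> return 24
-> return 24

Final answer: 24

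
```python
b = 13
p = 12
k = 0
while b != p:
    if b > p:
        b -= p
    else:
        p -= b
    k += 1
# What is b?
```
Trace:
  b=13
  b=13, p=12
  b=13, p=12, k=0
  b=1, p=12, k=1
  b=1, p=11, k=2
  b=1, p=10, k=3
  b=1, p=9, k=4
  b=1, p=8, k=5
  b=1, p=7, k=6
  b=1, p=6, k=7
  b=1, p=5, k=8
  b=1, p=4, k=9
  b=1, p=3, k=10
  b=1, p=2, k=11
  b=1, p=1, k=12

Final answer: 1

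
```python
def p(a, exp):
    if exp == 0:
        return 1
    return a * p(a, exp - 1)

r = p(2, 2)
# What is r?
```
Call trace:
p(a=2, exp=2)
  p(a=2, exp=1)
    p(a=2, exp=0)
    -> return 1
  -> return 2
-> return 4

Final answer: 4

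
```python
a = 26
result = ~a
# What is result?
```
Trace:
  a=26
  a=26, result=-27

Final answer: -27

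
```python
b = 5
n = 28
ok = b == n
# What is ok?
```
Trace:
  b=5
  b=5, n=28
  b=5, n=28, ok=False

Final answer: False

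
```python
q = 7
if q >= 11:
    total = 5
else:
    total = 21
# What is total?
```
Trace:
  q=7
  q=7, total=21

Final answer: 21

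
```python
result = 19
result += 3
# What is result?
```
Trace:
  result=19
  result=22

Final answer: 22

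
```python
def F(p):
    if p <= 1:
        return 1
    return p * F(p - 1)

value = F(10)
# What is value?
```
Call trace:
F(p=10)
  F(p=9)
    F(p=8)
      F(p=7)
        F(p=6)
          F(p=5)
            F(p=4)
              F(p=3)
                F(p=2)
                  F(p=1)
                  -> return 1
                -> return 2
              -> return 6
            -> return 24
          -> return 120
        -> return 720
      -> return 5040
    -> return 40320
  -> return 362880
-> return 3628800

Final answer: 3628800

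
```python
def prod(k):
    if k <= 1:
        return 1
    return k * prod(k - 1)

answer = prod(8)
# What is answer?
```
Call trace:
prod(k=8)
  prod(k=7)
    prod(k=6)
      prod(k=5)
        prod(k=4)
          prod(k=3)
            prod(k=2)
              prod(k=1)
              -> return 1
            -> return 2
          -> return 6
        -> return 24
      -> return 120
    -> return 720
  -> return 5040
-> return 40320

Final answer: 40320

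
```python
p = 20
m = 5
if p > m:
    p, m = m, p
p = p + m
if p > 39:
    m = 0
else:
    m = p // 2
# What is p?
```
Trace:
  p=20
  p=20, m=5
  p=5, m=20
  p=25, m=20
  p=25, m=12

Final answer: 25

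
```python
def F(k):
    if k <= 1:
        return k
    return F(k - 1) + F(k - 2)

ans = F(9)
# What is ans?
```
Call trace (a repeated sub-call is expanded the first time; later identical calls just restate its return value):
F(k=9)
  F(k=8)
    F(k=7)
      F(k=6)
        F(k=5)
          F(k=4)
            F(k=3)
              F(k=2)
                F(k=1)
                -> return 1
                F(k=0)
                -> return 0
              -> return 1
              F(k=1)
              -> return 1
            -> return 2
            F(k=2) -> return 1  (same call as traced above)
          -> return 3
          F(k=3) -> return 2  (same call as traced above)
        -> return 5
        F(k=4) -> return 3  (same call as traced above)
      -> return 8
      F(k=5) -> return 5  (same call as traced above)
    -> return 13
    F(k=6) -> return 8  (same call as traced above)
  -> return 21
  F(k=7) -> return 13  (same call as traced above)
-> return 34

Final answer: 34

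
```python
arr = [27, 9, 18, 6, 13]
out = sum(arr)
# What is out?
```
Trace:
  arr=[27, 9, 18, 6, 13]
  arr=[27, 9, 18, 6, 13], out=73

Final answer: 73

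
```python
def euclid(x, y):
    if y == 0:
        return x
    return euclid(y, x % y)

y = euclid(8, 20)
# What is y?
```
Call trace:
euclid(x=8, y=20)
  euclid(x=20, y=8)
    euclid(x=8, y=4)
      euclid(x=4, y=0)
      -> return 4
    -> return 4
  -> return 4
-> return 4

Final answer: 4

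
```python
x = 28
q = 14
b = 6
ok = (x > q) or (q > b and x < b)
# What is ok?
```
Trace:
  x=28
  x=28, q=14
  x=28, q=14, b=6
  x=28, q=14, b=6, ok=True

Final answer: True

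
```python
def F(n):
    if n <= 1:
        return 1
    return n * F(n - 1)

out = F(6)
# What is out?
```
Call trace:
F(n=6)
  F(n=5)
    F(n=4)
      F(n=3)
        F(n=2)
          F(n=1)
          -> return 1
        -> return 2
      -> return 6
    -> return 24
  -> return 120
-> return 720

Final answer: 720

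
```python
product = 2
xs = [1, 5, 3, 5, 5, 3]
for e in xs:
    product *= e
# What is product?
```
Trace:
  product=2
  product=2, e=1
  product=10, e=5
  product=30, e=3
  product=150, e=5
  product=750, e=5
  product=2250, e=3

Final answer: 2250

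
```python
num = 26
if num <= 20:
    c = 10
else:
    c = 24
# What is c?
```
Trace:
  num=26
  num=26, c=24

Final answer: 24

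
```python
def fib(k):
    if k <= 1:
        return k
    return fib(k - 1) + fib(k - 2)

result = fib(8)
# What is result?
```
Call trace (a repeated sub-call is expanded the first time; later identical calls just restate its return value):
fib(k=8)
  fib(k=7)
    fib(k=6)
      fib(k=5)
        fib(k=4)
          fib(k=3)
            fib(k=2)
              fib(k=1)
              -> return 1
              fib(k=0)
              -> return 0
            -> return 1
            fib(k=1)
            -> return 1
          -> return 2
          fib(k=2) -> return 1  (same call as traced above)
        -> return 3
        fib(k=3) -> return 2  (same call as traced above)
      -> return 5
      fib(k=4) -> return 3  (same call as traced above)
    -> return 8
    fib(k=5) -> return 5  (same call as traced above)
  -> return 13
  fib(k=6) -> return 8  (same call as traced above)
-> return 21

Final answer: 21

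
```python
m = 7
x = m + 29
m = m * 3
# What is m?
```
Trace:
  m=7
  m=7, x=36
  m=21, x=36

Final answer: 21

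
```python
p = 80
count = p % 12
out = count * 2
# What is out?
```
Trace:
  p=80
  p=80, count=8
  p=80, count=8, out=16

Final answer: 16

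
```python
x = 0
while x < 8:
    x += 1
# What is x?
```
Trace:
  x=0
  x=1
  x=2
  x=3
  x=4
  x=5
  x=6
  x=7
  x=8

Final answer: 8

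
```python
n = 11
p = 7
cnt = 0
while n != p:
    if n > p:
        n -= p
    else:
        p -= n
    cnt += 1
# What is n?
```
Trace:
  n=11
  n=11, p=7
  n=11, p=7, cnt=0
  n=4, p=7, cnt=1
  n=4, p=3, cnt=2
  n=1, p=3, cnt=3
  n=1, p=2, cnt=4
  n=1, p=1, cnt=5

Final answer: 1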